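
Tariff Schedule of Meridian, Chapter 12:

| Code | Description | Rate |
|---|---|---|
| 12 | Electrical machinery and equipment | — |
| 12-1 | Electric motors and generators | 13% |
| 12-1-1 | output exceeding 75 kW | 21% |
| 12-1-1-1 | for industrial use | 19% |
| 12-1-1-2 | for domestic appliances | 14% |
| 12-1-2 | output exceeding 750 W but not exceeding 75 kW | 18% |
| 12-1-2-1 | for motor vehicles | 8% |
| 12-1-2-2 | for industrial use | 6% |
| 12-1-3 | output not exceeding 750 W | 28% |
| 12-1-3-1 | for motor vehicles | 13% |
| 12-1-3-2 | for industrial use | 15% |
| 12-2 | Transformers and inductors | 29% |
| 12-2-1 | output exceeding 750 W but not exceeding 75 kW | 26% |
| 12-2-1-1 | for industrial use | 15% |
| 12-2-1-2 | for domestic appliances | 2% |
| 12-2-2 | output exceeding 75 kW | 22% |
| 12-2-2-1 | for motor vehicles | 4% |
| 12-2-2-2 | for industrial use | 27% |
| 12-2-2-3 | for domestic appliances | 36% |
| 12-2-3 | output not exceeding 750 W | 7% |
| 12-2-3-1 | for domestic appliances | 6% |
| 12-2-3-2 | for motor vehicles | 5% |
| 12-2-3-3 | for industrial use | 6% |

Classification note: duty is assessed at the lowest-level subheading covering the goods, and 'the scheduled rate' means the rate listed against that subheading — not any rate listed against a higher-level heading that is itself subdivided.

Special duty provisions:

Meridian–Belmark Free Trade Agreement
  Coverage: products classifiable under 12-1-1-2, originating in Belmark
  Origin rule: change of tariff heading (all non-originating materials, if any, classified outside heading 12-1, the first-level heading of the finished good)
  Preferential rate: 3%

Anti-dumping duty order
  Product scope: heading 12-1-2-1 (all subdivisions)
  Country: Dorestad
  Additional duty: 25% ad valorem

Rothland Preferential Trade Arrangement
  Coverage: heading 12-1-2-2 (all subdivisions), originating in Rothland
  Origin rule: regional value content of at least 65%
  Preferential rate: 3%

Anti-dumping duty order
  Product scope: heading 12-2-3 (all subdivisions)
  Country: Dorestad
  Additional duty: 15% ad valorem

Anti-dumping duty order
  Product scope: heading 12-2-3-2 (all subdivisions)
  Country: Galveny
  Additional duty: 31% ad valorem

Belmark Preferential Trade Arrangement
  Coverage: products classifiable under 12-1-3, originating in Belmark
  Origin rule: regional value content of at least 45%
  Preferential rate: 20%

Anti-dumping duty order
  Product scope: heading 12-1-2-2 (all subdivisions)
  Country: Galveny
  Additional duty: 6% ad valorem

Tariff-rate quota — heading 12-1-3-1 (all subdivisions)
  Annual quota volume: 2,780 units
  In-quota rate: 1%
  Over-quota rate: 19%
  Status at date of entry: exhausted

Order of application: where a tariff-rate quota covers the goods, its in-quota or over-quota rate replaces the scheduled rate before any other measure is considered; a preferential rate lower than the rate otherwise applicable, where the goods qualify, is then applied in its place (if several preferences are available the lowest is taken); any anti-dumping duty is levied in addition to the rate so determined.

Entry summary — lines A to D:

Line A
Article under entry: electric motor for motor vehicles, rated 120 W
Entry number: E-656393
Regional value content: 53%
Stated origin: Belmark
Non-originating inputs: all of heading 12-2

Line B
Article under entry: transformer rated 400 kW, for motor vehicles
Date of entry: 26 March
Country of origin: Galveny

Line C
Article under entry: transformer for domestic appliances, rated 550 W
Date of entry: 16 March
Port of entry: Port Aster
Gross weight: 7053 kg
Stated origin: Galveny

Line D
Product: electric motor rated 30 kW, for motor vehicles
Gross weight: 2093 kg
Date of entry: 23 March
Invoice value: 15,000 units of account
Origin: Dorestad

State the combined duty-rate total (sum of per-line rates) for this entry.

62%

Line A: electric motor → 12-1; rated 120 W → 12-1-3; for motor vehicles → 12-1-3-1. Scheduled 13%. quota on 12-1-3-1 exhausted → over-quota 19%; Belmark agreement on 12-1-1-2: 12-1-3-1 not covered; Belmark agreement on 12-1-3: RVC ≥ 45% → 20% available; preference 20% not lower than 19% → no reduction. → 19%.
Line B: transformer → 12-2; rated 400 kW → 12-2-2; for motor vehicles → 12-2-2-1. Scheduled 4%. No special measure applies. → 4%.
Line C: transformer → 12-2; rated 550 W → 12-2-3; for domestic appliances → 12-2-3-1. Scheduled 6%. No special measure applies. → 6%.
Line D: electric motor → 12-1; rated 30 kW → 12-1-2; for motor vehicles → 12-1-2-1. Scheduled 8%. anti-dumping (Dorestad, 12-1-2-1): +25%; total 8% + 25% = 33%. → 33%.
Sum: 19% + 4% + 6% + 33% = 62%.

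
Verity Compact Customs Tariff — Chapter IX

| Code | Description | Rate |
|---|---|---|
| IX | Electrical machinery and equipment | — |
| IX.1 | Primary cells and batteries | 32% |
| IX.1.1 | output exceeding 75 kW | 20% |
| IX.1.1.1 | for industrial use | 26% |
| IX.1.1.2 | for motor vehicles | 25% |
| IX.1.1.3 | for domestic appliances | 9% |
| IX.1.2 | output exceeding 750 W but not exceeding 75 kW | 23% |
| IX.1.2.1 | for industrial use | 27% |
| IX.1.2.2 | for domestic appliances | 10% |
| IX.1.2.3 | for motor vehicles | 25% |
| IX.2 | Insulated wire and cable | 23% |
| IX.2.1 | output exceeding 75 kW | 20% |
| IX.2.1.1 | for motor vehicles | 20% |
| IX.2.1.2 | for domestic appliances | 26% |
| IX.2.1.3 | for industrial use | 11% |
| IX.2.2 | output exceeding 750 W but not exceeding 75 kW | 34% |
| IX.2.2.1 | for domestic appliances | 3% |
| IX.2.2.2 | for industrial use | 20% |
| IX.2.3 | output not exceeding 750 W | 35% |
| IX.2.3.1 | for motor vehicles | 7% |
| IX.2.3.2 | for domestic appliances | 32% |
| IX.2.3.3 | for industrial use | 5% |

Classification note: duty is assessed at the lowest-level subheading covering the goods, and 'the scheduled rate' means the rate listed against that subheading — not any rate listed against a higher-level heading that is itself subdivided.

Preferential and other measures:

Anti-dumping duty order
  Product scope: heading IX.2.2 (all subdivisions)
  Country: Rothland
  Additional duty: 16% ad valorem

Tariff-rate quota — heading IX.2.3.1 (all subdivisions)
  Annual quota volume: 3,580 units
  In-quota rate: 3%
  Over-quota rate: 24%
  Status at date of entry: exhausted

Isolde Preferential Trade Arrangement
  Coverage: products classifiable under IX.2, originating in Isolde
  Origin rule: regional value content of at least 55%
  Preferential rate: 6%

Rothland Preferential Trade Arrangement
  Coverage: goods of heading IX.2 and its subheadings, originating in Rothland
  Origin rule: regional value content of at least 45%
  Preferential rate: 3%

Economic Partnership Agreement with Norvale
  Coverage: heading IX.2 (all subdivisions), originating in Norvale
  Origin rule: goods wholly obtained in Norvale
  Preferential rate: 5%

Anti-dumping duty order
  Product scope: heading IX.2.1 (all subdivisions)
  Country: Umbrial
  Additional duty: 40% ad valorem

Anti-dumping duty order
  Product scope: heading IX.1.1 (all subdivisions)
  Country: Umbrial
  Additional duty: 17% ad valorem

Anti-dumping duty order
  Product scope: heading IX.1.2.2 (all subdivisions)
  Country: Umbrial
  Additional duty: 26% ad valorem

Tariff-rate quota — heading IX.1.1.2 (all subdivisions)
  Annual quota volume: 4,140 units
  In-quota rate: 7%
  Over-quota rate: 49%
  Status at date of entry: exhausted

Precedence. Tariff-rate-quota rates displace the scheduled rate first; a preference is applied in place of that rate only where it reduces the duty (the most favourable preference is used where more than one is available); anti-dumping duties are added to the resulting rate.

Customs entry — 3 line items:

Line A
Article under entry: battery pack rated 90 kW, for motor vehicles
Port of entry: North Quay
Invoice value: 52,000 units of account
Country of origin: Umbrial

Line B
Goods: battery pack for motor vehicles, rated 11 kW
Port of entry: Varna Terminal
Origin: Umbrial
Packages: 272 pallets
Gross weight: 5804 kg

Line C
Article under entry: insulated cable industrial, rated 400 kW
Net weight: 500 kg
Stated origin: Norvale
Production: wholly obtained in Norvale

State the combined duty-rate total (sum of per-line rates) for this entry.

Line A: battery pack → IX.1; rated 90 kW → IX.1.1; for motor vehicles → IX.1.1.2. Scheduled 25%. quota on IX.1.1.2 exhausted → over-quota 49%; anti-dumping (Umbrial, IX.1.1): +17%; total 49% + 17% = 66%. → 66%.
Line B: battery pack → IX.1; rated 11 kW → IX.1.2; for motor vehicles → IX.1.2.3. Scheduled 25%. No special measure applies. → 25%.
Line C: insulated cable → IX.2; rated 400 kW → IX.2.1; industrial → IX.2.1.3. Scheduled 11%. Norvale agreement on IX.2: wholly obtained → 5% available; preferential 5%. → 5%.
Sum: 66% + 25% + 5% = 96%.

96%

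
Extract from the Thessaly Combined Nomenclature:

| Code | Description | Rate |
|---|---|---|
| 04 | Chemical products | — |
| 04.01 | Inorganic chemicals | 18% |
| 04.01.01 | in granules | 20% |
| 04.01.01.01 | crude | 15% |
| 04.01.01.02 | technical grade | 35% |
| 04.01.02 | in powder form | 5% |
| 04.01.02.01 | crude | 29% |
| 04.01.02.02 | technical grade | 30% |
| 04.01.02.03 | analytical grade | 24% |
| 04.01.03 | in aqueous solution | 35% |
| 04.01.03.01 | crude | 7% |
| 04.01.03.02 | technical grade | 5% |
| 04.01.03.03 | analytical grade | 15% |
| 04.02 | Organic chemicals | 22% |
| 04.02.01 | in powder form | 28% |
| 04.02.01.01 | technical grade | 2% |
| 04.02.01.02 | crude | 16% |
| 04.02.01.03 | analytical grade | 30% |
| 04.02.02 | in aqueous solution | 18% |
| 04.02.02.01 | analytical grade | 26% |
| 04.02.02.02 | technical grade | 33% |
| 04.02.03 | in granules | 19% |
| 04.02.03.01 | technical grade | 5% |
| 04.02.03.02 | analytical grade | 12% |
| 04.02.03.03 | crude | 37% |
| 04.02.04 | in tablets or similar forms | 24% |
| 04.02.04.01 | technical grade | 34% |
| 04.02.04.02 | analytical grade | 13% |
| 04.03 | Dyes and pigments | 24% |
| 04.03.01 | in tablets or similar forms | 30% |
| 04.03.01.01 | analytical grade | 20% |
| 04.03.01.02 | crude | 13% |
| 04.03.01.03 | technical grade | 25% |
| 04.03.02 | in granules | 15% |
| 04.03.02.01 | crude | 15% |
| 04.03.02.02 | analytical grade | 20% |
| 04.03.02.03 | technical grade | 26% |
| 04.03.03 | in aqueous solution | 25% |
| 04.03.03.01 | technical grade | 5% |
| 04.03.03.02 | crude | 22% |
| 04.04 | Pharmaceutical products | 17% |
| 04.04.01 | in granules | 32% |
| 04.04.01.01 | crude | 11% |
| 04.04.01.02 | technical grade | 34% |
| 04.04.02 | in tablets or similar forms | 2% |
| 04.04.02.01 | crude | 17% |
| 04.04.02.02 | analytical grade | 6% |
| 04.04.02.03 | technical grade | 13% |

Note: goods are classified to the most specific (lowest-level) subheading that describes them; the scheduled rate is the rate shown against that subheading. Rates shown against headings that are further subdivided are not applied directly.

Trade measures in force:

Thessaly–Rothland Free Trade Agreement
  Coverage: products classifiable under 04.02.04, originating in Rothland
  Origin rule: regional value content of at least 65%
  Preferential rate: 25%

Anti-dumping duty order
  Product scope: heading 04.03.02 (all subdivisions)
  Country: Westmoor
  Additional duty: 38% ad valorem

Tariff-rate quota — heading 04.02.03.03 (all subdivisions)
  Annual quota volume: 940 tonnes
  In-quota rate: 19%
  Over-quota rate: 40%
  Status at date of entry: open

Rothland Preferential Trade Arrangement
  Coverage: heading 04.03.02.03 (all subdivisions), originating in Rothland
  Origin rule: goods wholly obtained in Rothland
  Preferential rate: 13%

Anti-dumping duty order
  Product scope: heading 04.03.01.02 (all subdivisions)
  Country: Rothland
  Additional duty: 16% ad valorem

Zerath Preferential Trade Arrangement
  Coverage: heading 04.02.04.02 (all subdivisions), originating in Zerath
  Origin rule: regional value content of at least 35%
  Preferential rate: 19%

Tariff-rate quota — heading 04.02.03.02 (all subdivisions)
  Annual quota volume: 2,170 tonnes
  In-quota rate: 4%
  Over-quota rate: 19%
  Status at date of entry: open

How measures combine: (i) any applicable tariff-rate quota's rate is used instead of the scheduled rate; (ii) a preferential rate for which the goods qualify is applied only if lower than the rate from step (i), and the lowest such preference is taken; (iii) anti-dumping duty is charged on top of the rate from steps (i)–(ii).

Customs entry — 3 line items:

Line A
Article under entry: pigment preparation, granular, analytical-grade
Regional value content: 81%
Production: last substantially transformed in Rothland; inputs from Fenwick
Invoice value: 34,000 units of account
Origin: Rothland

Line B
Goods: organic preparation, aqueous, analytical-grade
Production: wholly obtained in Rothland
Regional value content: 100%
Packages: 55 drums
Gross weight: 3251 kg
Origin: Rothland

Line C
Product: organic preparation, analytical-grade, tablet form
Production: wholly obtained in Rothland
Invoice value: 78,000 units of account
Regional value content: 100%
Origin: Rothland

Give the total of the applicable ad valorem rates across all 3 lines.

Line A: pigment → 04.03; granular → 04.03.02; analytical-grade → 04.03.02.02. Scheduled 20%. Rothland agreement on 04.02.04: 04.03.02.02 not covered; Rothland agreement on 04.03.02.03: 04.03.02.02 not covered. → 20%.
Line B: organic → 04.02; aqueous → 04.02.02; analytical-grade → 04.02.02.01. Scheduled 26%. Rothland agreement on 04.02.04: 04.02.02.01 not covered; Rothland agreement on 04.03.02.03: 04.02.02.01 not covered. → 26%.
Line C: organic → 04.02; tablet form → 04.02.04; analytical-grade → 04.02.04.02. Scheduled 13%. Rothland agreement on 04.02.04: RVC ≥ 65% → 25% available; Rothland agreement on 04.03.02.03: 04.02.04.02 not covered; preference 25% not lower than 13% → no reduction. → 13%.
Sum: 20% + 26% + 13% = 59%.

59%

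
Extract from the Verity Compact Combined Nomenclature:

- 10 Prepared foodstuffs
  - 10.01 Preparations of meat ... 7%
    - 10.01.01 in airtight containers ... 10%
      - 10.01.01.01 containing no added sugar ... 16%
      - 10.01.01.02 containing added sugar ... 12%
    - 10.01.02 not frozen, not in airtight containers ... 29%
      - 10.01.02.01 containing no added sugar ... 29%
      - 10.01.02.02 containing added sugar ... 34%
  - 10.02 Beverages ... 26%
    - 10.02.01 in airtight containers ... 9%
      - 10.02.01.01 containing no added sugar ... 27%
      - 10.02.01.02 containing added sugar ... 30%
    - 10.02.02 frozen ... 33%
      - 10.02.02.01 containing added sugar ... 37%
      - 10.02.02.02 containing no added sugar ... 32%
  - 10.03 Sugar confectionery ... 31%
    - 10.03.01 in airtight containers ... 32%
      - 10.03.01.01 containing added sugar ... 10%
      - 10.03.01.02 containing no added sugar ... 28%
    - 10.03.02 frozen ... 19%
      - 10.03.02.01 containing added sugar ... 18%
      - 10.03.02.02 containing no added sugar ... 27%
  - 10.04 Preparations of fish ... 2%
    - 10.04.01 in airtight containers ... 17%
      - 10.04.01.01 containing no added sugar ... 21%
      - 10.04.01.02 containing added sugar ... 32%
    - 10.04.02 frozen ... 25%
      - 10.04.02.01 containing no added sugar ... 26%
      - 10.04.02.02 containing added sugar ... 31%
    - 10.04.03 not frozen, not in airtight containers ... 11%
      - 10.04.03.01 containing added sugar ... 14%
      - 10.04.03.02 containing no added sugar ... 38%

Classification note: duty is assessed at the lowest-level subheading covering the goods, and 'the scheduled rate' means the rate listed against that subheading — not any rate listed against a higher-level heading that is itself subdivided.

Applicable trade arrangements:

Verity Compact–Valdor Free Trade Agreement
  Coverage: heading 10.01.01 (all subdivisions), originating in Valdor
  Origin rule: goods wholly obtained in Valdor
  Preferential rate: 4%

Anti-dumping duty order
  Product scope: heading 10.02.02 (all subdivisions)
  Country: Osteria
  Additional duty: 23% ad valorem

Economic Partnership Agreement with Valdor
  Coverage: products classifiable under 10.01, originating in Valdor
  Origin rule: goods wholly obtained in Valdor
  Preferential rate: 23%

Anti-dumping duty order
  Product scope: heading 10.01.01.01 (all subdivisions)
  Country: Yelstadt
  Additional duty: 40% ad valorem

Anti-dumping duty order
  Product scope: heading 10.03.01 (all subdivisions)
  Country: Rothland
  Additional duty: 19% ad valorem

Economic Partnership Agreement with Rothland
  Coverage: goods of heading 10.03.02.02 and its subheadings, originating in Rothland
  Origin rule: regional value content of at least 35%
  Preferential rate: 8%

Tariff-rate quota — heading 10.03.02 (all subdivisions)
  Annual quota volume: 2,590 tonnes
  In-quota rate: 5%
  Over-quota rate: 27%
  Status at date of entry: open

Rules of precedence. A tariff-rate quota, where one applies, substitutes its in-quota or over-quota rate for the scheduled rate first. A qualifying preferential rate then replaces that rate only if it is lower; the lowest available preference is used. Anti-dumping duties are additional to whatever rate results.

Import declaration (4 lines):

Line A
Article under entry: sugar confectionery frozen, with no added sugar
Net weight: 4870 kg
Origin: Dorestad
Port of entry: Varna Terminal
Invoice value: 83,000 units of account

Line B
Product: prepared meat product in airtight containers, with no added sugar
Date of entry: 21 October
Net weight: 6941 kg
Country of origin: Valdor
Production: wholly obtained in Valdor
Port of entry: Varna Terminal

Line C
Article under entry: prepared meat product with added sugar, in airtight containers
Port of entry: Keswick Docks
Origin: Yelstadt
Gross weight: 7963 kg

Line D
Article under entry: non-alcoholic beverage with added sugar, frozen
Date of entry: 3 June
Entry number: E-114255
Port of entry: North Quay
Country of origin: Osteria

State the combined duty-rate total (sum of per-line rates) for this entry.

81%

Line A: sugar confectionery → 10.03; frozen → 10.03.02; with no added sugar → 10.03.02.02. Scheduled 27%. quota on 10.03.02 open → in-quota 5%. → 5%.
Line B: prepared meat product → 10.01; in airtight containers → 10.01.01; with no added sugar → 10.01.01.01. Scheduled 16%. Valdor agreement on 10.01.01: wholly obtained → 4% available; Valdor agreement on 10.01: wholly obtained → 23% available; preferential 4%. → 4%.
Line C: prepared meat product → 10.01; in airtight containers → 10.01.01; with added sugar → 10.01.01.02. Scheduled 12%. No special measure applies. → 12%.
Line D: non-alcoholic beverage → 10.02; frozen → 10.02.02; with added sugar → 10.02.02.01. Scheduled 37%. anti-dumping (Osteria, 10.02.02): +23%; total 37% + 23% = 60%. → 60%.
Sum: 5% + 4% + 12% + 60% = 81%.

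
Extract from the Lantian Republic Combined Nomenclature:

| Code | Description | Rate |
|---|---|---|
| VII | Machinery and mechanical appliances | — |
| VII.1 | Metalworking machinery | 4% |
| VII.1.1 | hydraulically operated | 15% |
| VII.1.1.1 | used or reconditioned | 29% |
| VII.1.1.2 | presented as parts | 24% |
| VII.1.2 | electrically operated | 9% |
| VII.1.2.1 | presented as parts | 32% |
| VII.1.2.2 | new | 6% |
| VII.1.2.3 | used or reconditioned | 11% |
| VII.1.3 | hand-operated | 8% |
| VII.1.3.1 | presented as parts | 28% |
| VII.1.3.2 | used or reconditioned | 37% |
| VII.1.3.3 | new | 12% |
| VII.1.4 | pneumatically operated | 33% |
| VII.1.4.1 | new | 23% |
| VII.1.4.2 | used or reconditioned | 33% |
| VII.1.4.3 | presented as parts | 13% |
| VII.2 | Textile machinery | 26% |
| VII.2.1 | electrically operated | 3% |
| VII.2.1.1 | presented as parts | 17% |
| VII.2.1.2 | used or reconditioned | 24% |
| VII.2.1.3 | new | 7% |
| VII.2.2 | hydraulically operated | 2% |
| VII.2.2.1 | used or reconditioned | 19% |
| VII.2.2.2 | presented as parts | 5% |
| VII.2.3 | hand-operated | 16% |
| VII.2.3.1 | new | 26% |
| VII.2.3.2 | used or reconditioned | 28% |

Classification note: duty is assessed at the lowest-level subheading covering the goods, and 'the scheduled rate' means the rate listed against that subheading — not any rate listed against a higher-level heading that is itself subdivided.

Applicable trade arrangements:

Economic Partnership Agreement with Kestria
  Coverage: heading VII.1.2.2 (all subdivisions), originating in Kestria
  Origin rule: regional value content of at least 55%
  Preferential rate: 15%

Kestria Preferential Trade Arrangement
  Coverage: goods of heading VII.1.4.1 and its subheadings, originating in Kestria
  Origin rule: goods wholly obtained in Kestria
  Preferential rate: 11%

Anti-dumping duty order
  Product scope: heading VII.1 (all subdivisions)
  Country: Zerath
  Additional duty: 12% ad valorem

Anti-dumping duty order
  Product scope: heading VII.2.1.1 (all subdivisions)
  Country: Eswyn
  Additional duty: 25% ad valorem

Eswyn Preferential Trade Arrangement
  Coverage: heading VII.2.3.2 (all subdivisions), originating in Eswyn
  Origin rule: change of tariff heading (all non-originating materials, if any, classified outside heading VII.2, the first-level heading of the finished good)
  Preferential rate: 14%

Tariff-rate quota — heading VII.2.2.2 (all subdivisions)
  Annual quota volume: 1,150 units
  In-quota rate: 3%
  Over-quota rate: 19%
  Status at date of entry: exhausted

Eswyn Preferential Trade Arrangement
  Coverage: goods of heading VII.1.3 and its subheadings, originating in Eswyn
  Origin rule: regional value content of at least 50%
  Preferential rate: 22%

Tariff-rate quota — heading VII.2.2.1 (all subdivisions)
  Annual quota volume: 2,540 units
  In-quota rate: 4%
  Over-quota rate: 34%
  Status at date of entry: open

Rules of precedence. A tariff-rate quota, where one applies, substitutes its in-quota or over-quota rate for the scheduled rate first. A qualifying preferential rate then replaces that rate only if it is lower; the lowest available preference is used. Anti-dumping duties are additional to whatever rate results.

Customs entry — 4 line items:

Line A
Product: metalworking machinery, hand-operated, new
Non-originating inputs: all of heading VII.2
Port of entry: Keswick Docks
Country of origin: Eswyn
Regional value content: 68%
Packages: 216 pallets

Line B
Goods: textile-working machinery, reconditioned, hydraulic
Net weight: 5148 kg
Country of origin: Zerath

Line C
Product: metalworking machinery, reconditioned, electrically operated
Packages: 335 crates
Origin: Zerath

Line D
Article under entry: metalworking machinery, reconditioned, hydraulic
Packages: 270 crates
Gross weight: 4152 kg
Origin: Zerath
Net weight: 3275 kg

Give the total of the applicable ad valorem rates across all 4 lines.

80%

Line A: metalworking → VII.1; hand-operated → VII.1.3; new → VII.1.3.3. Scheduled 12%. Eswyn agreement on VII.2.3.2: VII.1.3.3 not covered; Eswyn agreement on VII.1.3: RVC ≥ 50% → 22% available; preference 22% not lower than 12% → no reduction. → 12%.
Line B: textile-working → VII.2; hydraulic → VII.2.2; reconditioned → VII.2.2.1. Scheduled 19%. quota on VII.2.2.1 open → in-quota 4%. → 4%.
Line C: metalworking → VII.1; electrically operated → VII.1.2; reconditioned → VII.1.2.3. Scheduled 11%. anti-dumping (Zerath, VII.1): +12%; total 11% + 12% = 23%. → 23%.
Line D: metalworking → VII.1; hydraulic → VII.1.1; reconditioned → VII.1.1.1. Scheduled 29%. anti-dumping (Zerath, VII.1): +12%; total 29% + 12% = 41%. → 41%.
Sum: 12% + 4% + 23% + 41% = 80%.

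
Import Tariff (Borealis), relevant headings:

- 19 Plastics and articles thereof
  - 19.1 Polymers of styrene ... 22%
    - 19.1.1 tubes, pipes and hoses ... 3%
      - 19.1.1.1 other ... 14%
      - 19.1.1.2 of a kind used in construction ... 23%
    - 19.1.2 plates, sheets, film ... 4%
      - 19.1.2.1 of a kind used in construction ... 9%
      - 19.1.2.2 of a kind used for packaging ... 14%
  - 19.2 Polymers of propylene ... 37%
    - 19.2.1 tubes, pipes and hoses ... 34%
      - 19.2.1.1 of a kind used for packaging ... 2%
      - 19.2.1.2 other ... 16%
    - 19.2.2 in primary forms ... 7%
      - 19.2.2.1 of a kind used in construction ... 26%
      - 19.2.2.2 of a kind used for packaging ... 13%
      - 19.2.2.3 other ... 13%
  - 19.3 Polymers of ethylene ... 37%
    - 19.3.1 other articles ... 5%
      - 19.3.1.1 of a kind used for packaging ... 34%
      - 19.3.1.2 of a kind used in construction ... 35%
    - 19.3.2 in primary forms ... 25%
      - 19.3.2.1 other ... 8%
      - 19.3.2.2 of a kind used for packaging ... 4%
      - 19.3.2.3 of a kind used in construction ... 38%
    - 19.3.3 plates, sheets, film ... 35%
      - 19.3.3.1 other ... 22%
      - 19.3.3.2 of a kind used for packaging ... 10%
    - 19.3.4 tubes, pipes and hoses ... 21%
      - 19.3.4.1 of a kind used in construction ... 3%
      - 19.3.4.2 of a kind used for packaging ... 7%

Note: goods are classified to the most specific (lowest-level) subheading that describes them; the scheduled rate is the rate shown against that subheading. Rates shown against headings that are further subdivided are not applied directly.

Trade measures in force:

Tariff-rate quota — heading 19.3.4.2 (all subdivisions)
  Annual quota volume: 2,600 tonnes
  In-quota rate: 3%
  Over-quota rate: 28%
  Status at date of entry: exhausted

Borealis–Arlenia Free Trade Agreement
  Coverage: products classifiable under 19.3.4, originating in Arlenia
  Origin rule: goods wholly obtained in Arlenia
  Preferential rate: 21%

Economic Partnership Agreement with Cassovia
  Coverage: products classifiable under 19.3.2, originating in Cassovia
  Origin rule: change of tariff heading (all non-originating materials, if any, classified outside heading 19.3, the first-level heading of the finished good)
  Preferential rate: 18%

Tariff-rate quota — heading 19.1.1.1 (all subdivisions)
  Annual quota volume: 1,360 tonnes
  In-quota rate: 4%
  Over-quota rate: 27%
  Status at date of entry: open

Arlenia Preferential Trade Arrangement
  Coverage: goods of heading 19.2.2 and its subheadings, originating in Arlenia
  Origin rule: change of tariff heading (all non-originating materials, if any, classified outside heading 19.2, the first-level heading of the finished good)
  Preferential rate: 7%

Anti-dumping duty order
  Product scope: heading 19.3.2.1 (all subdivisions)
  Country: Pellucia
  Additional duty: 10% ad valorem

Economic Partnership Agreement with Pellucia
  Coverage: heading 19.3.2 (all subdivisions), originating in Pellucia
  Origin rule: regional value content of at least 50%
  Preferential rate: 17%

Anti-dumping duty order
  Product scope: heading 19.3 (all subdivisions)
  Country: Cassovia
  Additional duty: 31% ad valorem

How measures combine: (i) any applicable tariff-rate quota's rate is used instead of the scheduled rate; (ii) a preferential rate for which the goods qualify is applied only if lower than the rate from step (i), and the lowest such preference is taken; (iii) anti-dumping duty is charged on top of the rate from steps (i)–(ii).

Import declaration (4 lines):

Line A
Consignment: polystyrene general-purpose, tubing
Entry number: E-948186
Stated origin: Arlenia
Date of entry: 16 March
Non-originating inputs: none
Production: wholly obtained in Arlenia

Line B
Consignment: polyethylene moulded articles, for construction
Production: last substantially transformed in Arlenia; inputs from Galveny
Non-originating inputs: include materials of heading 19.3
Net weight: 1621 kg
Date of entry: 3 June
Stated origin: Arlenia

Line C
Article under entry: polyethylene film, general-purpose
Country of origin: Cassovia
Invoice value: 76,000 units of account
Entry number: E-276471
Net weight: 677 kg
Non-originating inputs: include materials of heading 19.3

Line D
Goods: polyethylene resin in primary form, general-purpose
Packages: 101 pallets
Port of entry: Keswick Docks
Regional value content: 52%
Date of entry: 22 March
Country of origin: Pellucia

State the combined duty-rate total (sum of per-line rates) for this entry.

Line A: polystyrene → 19.1; tubing → 19.1.1; general-purpose → 19.1.1.1. Scheduled 14%. quota on 19.1.1.1 open → in-quota 4%; Arlenia agreement on 19.3.4: 19.1.1.1 not covered; Arlenia agreement on 19.2.2: 19.1.1.1 not covered. → 4%.
Line B: polyethylene → 19.3; moulded articles → 19.3.1; for construction → 19.3.1.2. Scheduled 35%. Arlenia agreement on 19.3.4: 19.3.1.2 not covered; Arlenia agreement on 19.2.2: 19.3.1.2 not covered. → 35%.
Line C: polyethylene → 19.3; film → 19.3.3; general-purpose → 19.3.3.1. Scheduled 22%. Cassovia agreement on 19.3.2: 19.3.3.1 not covered; anti-dumping (Cassovia, 19.3): +31%; total 22% + 31% = 53%. → 53%.
Line D: polyethylene → 19.3; resin in primary form → 19.3.2; general-purpose → 19.3.2.1. Scheduled 8%. Pellucia agreement on 19.3.2: RVC ≥ 50% → 17% available; preference 17% not lower than 8% → no reduction; anti-dumping (Pellucia, 19.3.2.1): +10%; total 8% + 10% = 18%. → 18%.
Sum: 4% + 35% + 53% + 18% = 110%.

110%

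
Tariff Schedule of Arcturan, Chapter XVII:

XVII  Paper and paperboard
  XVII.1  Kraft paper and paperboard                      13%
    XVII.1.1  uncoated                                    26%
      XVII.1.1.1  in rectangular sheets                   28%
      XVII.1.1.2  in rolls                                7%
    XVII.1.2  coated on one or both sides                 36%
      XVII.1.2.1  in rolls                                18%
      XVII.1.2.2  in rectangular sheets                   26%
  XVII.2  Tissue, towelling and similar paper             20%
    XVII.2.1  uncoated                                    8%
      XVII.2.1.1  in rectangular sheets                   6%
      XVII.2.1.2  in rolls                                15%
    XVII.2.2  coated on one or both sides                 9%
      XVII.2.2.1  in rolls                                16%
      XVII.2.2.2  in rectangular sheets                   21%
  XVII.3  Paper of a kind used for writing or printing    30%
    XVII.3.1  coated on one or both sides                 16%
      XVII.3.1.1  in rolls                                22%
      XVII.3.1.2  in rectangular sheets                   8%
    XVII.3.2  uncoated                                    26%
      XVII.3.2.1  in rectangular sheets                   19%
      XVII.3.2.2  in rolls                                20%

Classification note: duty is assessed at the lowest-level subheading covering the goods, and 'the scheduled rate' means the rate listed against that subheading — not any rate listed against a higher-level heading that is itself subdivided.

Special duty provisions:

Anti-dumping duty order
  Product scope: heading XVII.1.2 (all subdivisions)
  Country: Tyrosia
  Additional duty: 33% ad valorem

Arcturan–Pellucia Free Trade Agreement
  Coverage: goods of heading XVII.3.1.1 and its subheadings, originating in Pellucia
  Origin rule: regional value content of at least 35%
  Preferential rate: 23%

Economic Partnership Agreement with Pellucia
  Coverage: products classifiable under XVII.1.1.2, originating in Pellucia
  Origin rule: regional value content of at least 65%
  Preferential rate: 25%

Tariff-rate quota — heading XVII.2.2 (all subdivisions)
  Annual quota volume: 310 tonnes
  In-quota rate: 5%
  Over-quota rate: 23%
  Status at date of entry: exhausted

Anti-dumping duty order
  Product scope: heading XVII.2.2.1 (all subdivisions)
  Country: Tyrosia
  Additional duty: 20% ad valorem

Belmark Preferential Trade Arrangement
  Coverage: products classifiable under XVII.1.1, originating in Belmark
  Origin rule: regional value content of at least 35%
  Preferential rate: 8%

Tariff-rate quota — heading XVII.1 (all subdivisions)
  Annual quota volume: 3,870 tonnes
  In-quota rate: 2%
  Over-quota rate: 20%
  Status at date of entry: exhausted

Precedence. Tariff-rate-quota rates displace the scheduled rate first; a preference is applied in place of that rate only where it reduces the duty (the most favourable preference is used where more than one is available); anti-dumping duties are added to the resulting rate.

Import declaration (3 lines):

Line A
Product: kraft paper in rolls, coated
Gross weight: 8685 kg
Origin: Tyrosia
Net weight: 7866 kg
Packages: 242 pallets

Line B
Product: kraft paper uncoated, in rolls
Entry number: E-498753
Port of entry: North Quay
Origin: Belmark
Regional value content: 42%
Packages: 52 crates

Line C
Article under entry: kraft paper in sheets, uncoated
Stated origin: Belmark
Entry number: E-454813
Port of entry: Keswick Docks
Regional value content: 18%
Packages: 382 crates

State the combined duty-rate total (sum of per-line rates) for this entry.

Line A: kraft paper → XVII.1; coated → XVII.1.2; in rolls → XVII.1.2.1. Scheduled 18%. quota on XVII.1 exhausted → over-quota 20%; anti-dumping (Tyrosia, XVII.1.2): +33%; total 20% + 33% = 53%. → 53%.
Line B: kraft paper → XVII.1; uncoated → XVII.1.1; in rolls → XVII.1.1.2. Scheduled 7%. quota on XVII.1 exhausted → over-quota 20%; Belmark agreement on XVII.1.1: RVC ≥ 35% → 8% available; preferential 8%. → 8%.
Line C: kraft paper → XVII.1; uncoated → XVII.1.1; in sheets → XVII.1.1.1. Scheduled 28%. quota on XVII.1 exhausted → over-quota 20%; Belmark agreement on XVII.1.1: RVC < 35%. → 20%.
Sum: 53% + 8% + 20% = 81%.

81%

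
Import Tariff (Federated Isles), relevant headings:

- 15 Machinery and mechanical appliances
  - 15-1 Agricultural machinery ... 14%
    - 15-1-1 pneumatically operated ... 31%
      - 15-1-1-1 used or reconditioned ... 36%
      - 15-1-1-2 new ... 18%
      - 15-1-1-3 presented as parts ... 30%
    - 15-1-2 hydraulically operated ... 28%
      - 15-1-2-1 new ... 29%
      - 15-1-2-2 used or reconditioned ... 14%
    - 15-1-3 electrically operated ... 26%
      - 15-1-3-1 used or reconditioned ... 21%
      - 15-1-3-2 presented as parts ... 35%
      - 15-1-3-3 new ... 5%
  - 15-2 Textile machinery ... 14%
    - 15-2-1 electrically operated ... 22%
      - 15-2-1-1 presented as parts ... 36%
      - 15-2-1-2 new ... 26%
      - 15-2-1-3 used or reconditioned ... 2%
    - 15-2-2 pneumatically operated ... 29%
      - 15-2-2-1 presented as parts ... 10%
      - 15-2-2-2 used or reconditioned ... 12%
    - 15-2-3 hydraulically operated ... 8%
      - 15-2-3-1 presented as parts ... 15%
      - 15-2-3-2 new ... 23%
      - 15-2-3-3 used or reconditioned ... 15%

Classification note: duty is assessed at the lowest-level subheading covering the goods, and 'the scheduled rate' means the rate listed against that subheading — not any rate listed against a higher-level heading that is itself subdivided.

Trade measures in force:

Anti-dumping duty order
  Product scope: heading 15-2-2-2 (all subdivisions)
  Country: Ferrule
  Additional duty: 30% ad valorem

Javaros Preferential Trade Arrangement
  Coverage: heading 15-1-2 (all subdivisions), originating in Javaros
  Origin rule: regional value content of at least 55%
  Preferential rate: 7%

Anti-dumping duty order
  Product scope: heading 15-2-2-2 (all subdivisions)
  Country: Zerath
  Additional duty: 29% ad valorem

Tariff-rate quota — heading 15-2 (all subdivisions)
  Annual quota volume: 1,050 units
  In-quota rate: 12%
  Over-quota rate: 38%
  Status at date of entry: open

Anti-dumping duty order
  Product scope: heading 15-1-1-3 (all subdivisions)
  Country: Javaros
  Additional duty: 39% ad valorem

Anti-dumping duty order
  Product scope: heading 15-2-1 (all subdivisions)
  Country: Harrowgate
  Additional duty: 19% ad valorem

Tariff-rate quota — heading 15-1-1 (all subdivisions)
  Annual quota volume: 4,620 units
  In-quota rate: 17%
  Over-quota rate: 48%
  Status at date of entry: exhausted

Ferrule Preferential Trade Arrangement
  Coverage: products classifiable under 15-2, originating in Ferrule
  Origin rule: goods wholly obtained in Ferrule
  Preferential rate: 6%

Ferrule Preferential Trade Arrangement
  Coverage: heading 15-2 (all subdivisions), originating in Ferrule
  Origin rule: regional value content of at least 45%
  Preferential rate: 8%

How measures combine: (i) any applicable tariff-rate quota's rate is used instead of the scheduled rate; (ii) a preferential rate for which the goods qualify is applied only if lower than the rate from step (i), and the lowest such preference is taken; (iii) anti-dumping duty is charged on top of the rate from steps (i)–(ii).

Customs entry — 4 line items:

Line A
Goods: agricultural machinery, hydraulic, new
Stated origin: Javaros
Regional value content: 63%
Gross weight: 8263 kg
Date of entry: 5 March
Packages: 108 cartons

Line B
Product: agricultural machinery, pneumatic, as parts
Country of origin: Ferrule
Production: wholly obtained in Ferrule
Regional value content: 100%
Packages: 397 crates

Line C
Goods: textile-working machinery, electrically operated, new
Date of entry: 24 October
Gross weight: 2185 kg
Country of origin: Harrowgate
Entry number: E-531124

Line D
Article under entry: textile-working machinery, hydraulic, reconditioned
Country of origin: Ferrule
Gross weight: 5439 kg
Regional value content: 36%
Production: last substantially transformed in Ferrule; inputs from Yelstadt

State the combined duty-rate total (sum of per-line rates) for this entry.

Line A: agricultural → 15-1; hydraulic → 15-1-2; new → 15-1-2-1. Scheduled 29%. Javaros agreement on 15-1-2: RVC ≥ 55% → 7% available; preferential 7%. → 7%.
Line B: agricultural → 15-1; pneumatic → 15-1-1; as parts → 15-1-1-3. Scheduled 30%. quota on 15-1-1 exhausted → over-quota 48%; Ferrule agreement on 15-2: 15-1-1-3 not covered; Ferrule agreement on 15-2: 15-1-1-3 not covered. → 48%.
Line C: textile-working → 15-2; electrically operated → 15-2-1; new → 15-2-1-2. Scheduled 26%. quota on 15-2 open → in-quota 12%; anti-dumping (Harrowgate, 15-2-1): +19%; total 12% + 19% = 31%. → 31%.
Line D: textile-working → 15-2; hydraulic → 15-2-3; reconditioned → 15-2-3-3. Scheduled 15%. quota on 15-2 open → in-quota 12%; Ferrule agreement on 15-2: not wholly obtained; Ferrule agreement on 15-2: RVC < 45%. → 12%.
Sum: 7% + 48% + 31% + 12% = 98%.

98%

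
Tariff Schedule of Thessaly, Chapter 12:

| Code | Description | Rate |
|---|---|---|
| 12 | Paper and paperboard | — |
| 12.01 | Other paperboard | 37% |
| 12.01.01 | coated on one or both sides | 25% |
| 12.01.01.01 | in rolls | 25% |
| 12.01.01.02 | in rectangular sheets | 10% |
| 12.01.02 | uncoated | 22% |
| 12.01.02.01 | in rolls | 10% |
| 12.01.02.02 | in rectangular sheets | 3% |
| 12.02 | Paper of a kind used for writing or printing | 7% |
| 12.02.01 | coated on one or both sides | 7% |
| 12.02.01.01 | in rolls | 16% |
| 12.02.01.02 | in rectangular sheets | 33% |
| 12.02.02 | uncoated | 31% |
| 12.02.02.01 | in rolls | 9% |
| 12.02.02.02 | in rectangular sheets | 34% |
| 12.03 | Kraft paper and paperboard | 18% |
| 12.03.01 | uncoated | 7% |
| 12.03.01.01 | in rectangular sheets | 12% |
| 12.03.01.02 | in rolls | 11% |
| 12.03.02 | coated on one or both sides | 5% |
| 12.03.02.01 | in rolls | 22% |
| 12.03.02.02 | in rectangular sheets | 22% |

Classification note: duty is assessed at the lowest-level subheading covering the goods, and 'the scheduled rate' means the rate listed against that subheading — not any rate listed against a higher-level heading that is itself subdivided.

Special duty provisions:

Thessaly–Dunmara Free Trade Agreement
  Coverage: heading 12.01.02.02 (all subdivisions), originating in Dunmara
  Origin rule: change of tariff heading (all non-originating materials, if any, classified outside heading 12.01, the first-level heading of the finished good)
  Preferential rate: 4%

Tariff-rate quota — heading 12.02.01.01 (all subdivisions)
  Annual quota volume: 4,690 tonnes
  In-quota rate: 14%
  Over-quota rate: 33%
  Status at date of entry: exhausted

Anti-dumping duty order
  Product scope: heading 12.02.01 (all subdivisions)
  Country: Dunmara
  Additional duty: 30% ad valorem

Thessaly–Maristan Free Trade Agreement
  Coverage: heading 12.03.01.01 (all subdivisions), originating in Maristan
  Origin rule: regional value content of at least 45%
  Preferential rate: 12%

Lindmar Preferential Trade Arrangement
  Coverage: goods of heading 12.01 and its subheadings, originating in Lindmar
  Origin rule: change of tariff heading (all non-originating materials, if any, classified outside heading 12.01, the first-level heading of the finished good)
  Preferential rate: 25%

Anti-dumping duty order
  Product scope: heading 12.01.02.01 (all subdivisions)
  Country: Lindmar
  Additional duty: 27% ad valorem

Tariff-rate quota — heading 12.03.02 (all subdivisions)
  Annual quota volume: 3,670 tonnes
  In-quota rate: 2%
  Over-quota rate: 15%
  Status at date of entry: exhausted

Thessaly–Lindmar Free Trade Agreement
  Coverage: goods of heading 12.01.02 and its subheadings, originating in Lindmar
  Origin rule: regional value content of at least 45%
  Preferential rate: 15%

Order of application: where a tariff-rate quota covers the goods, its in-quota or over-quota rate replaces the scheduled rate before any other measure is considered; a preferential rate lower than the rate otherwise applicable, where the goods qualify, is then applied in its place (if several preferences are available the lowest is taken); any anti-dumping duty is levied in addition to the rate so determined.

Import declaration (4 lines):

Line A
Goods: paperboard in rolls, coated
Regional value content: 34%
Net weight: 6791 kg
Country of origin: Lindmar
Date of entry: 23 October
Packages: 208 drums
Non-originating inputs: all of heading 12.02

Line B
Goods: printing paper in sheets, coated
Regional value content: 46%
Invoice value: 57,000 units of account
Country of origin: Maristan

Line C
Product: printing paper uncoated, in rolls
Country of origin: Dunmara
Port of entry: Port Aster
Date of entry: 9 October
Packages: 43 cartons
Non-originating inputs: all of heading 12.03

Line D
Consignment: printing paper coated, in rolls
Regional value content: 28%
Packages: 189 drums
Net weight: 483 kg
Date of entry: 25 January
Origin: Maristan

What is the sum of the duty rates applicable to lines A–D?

Line A: paperboard → 12.01; coated → 12.01.01; in rolls → 12.01.01.01. Scheduled 25%. Lindmar agreement on 12.01: CTH met → 25% available; Lindmar agreement on 12.01.02: 12.01.01.01 not covered; preference 25% not lower than 25% → no reduction. → 25%.
Line B: printing paper → 12.02; coated → 12.02.01; in sheets → 12.02.01.02. Scheduled 33%. Maristan agreement on 12.03.01.01: 12.02.01.02 not covered. → 33%.
Line C: printing paper → 12.02; uncoated → 12.02.02; in rolls → 12.02.02.01. Scheduled 9%. Dunmara agreement on 12.01.02.02: 12.02.02.01 not covered. → 9%.
Line D: printing paper → 12.02; coated → 12.02.01; in rolls → 12.02.01.01. Scheduled 16%. quota on 12.02.01.01 exhausted → over-quota 33%; Maristan agreement on 12.03.01.01: 12.02.01.01 not covered. → 33%.
Sum: 25% + 33% + 9% + 33% = 100%.

100%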